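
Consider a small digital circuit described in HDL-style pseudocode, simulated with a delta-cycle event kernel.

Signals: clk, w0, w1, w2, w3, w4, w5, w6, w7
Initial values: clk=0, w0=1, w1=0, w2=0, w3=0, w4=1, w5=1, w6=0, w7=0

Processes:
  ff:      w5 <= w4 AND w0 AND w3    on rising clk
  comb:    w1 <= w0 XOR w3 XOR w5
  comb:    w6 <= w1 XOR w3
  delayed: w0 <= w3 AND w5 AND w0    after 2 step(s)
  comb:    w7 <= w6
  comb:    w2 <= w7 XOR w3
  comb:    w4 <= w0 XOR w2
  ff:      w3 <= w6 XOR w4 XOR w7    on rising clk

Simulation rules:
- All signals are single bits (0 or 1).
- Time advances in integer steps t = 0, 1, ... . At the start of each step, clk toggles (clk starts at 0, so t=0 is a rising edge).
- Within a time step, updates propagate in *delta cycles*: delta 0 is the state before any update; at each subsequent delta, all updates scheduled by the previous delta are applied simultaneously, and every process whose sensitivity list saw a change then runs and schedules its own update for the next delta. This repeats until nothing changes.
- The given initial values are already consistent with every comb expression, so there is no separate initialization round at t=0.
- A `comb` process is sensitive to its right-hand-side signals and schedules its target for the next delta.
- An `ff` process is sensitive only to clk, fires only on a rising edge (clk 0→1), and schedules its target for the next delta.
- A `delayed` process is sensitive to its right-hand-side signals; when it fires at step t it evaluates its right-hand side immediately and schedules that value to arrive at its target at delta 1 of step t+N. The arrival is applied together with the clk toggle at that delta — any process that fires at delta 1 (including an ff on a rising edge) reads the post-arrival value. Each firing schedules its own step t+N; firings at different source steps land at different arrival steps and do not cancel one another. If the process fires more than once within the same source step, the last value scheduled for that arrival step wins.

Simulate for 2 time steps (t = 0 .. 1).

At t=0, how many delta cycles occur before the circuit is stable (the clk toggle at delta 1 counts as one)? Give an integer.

6

t=0 Δ0: w0=1 w4=1 w2=0 w7=0 w3=0 w5=1 w1=0 clk=0 w6=0
  Δ1: clk:0→1
  Δ2: w3:0→1, w5:1→0
  Δ3: w2:0→1, w6:0→1
  Δ4: w4:1→0, w7:0→1
  Δ5: w2:1→0
  Δ6: w4:0→1
  (6Δ to stable)
t=1 Δ0: w0=1 w4=1 w2=0 w7=1 w3=1 w5=0 w1=0 clk=1 w6=1
  Δ1: clk:1→0
  (1Δ to stable)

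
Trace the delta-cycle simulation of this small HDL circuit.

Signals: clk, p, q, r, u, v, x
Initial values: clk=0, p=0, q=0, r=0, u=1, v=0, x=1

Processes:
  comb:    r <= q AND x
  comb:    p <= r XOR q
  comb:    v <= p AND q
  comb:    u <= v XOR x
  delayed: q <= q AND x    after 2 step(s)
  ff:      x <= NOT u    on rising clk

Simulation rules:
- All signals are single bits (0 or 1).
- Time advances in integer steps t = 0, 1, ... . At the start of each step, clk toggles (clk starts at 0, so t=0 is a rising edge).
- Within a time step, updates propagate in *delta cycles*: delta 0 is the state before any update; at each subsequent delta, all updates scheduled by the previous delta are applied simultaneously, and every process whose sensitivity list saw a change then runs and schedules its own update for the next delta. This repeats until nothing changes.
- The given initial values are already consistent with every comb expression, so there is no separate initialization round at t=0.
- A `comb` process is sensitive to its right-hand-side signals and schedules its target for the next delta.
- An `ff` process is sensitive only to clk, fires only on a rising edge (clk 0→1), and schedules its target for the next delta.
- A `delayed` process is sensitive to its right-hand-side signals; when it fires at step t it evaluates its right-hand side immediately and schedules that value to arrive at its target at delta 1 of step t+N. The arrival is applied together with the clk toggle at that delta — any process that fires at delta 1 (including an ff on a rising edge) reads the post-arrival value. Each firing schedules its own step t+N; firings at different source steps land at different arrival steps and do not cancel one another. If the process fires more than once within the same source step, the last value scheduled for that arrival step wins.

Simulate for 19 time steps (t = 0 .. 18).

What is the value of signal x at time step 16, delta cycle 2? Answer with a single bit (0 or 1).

t0.Δ0 x=1 q=0 u=1 p=0 r=0 v=0 clk=0
t0.Δ1 x=1 q=0 u=1 p=0 r=0 v=0 clk=1
t0.Δ2 x=0 q=0 u=1 p=0 r=0 v=0 clk=1
t0.Δ3 x=0 q=0 u=0 p=0 r=0 v=0 clk=1
t1.Δ0 x=0 q=0 u=0 p=0 r=0 v=0 clk=1
t1.Δ1 x=0 q=0 u=0 p=0 r=0 v=0 clk=0
t2.Δ0 x=0 q=0 u=0 p=0 r=0 v=0 clk=0
t2.Δ1 x=0 q=0 u=0 p=0 r=0 v=0 clk=1
t2.Δ2 x=1 q=0 u=0 p=0 r=0 v=0 clk=1
t2.Δ3 x=1 q=0 u=1 p=0 r=0 v=0 clk=1
t3.Δ0 x=1 q=0 u=1 p=0 r=0 v=0 clk=1
t3.Δ1 x=1 q=0 u=1 p=0 r=0 v=0 clk=0
t4.Δ0 x=1 q=0 u=1 p=0 r=0 v=0 clk=0
t4.Δ1 x=1 q=0 u=1 p=0 r=0 v=0 clk=1
t4.Δ2 x=0 q=0 u=1 p=0 r=0 v=0 clk=1
t4.Δ3 x=0 q=0 u=0 p=0 r=0 v=0 clk=1
t5.Δ0 x=0 q=0 u=0 p=0 r=0 v=0 clk=1
t5.Δ1 x=0 q=0 u=0 p=0 r=0 v=0 clk=0
t6.Δ0 x=0 q=0 u=0 p=0 r=0 v=0 clk=0
t6.Δ1 x=0 q=0 u=0 p=0 r=0 v=0 clk=1
t6.Δ2 x=1 q=0 u=0 p=0 r=0 v=0 clk=1
t6.Δ3 x=1 q=0 u=1 p=0 r=0 v=0 clk=1
t7.Δ0 x=1 q=0 u=1 p=0 r=0 v=0 clk=1
t7.Δ1 x=1 q=0 u=1 p=0 r=0 v=0 clk=0
t8.Δ0 x=1 q=0 u=1 p=0 r=0 v=0 clk=0
t8.Δ1 x=1 q=0 u=1 p=0 r=0 v=0 clk=1
t8.Δ2 x=0 q=0 u=1 p=0 r=0 v=0 clk=1
t8.Δ3 x=0 q=0 u=0 p=0 r=0 v=0 clk=1
t9.Δ0 x=0 q=0 u=0 p=0 r=0 v=0 clk=1
t9.Δ1 x=0 q=0 u=0 p=0 r=0 v=0 clk=0
t10.Δ0 x=0 q=0 u=0 p=0 r=0 v=0 clk=0
t10.Δ1 x=0 q=0 u=0 p=0 r=0 v=0 clk=1
t10.Δ2 x=1 q=0 u=0 p=0 r=0 v=0 clk=1
t10.Δ3 x=1 q=0 u=1 p=0 r=0 v=0 clk=1
t11.Δ0 x=1 q=0 u=1 p=0 r=0 v=0 clk=1
t11.Δ1 x=1 q=0 u=1 p=0 r=0 v=0 clk=0
t12.Δ0 x=1 q=0 u=1 p=0 r=0 v=0 clk=0
t12.Δ1 x=1 q=0 u=1 p=0 r=0 v=0 clk=1
t12.Δ2 x=0 q=0 u=1 p=0 r=0 v=0 clk=1
t12.Δ3 x=0 q=0 u=0 p=0 r=0 v=0 clk=1
t13.Δ0 x=0 q=0 u=0 p=0 r=0 v=0 clk=1
t13.Δ1 x=0 q=0 u=0 p=0 r=0 v=0 clk=0
t14.Δ0 x=0 q=0 u=0 p=0 r=0 v=0 clk=0
t14.Δ1 x=0 q=0 u=0 p=0 r=0 v=0 clk=1
t14.Δ2 x=1 q=0 u=0 p=0 r=0 v=0 clk=1
t14.Δ3 x=1 q=0 u=1 p=0 r=0 v=0 clk=1
t15.Δ0 x=1 q=0 u=1 p=0 r=0 v=0 clk=1
t15.Δ1 x=1 q=0 u=1 p=0 r=0 v=0 clk=0
t16.Δ0 x=1 q=0 u=1 p=0 r=0 v=0 clk=0
t16.Δ1 x=1 q=0 u=1 p=0 r=0 v=0 clk=1
t16.Δ2 x=0 q=0 u=1 p=0 r=0 v=0 clk=1
t16.Δ3 x=0 q=0 u=0 p=0 r=0 v=0 clk=1
t17.Δ0 x=0 q=0 u=0 p=0 r=0 v=0 clk=1
t17.Δ1 x=0 q=0 u=0 p=0 r=0 v=0 clk=0
t18.Δ0 x=0 q=0 u=0 p=0 r=0 v=0 clk=0
t18.Δ1 x=0 q=0 u=0 p=0 r=0 v=0 clk=1
t18.Δ2 x=1 q=0 u=0 p=0 r=0 v=0 clk=1
t18.Δ3 x=1 q=0 u=1 p=0 r=0 v=0 clk=1

0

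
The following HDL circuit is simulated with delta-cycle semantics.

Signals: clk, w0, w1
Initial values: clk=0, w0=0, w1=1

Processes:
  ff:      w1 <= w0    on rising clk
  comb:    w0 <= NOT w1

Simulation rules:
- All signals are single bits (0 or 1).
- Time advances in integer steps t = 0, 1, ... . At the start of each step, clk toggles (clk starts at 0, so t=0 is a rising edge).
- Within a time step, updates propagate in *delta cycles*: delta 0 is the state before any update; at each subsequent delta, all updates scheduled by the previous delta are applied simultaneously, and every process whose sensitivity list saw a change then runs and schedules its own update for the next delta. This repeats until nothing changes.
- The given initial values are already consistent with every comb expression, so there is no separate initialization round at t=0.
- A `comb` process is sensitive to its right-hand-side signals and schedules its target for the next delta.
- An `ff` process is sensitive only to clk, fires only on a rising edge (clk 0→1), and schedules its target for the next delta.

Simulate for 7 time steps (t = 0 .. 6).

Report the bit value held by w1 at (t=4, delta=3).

0

t0.Δ0 clk=0 w1=1 w0=0
t0.Δ1 clk=1 w1=1 w0=0
t0.Δ2 clk=1 w1=0 w0=0
t0.Δ3 clk=1 w1=0 w0=1
t1.Δ0 clk=1 w1=0 w0=1
t1.Δ1 clk=0 w1=0 w0=1
t2.Δ0 clk=0 w1=0 w0=1
t2.Δ1 clk=1 w1=0 w0=1
t2.Δ2 clk=1 w1=1 w0=1
t2.Δ3 clk=1 w1=1 w0=0
t3.Δ0 clk=1 w1=1 w0=0
t3.Δ1 clk=0 w1=1 w0=0
t4.Δ0 clk=0 w1=1 w0=0
t4.Δ1 clk=1 w1=1 w0=0
t4.Δ2 clk=1 w1=0 w0=0
t4.Δ3 clk=1 w1=0 w0=1
t5.Δ0 clk=1 w1=0 w0=1
t5.Δ1 clk=0 w1=0 w0=1
t6.Δ0 clk=0 w1=0 w0=1
t6.Δ1 clk=1 w1=0 w0=1
t6.Δ2 clk=1 w1=1 w0=1
t6.Δ3 clk=1 w1=1 w0=0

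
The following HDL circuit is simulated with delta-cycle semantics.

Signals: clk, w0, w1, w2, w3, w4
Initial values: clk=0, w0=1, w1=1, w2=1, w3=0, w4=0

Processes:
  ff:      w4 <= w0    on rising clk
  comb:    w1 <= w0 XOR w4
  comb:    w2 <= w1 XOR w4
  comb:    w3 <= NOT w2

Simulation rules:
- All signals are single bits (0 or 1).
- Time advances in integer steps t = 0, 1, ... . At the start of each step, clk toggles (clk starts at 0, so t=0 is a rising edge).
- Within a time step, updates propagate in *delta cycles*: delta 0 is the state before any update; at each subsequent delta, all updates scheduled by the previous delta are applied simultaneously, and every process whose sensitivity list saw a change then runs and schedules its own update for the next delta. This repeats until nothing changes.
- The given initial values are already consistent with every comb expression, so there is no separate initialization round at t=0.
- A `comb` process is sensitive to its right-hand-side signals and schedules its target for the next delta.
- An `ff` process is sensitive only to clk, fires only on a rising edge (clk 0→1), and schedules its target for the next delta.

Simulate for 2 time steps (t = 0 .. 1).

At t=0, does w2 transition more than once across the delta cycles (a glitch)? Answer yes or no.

yes

t0.Δ0 w1=1 clk=0 w3=0 w4=0 w2=1 w0=1
t0.Δ1 w1=1 clk=1 w3=0 w4=0 w2=1 w0=1
t0.Δ2 w1=1 clk=1 w3=0 w4=1 w2=1 w0=1
t0.Δ3 w1=0 clk=1 w3=0 w4=1 w2=0 w0=1
t0.Δ4 w1=0 clk=1 w3=1 w4=1 w2=1 w0=1
t0.Δ5 w1=0 clk=1 w3=0 w4=1 w2=1 w0=1
t1.Δ0 w1=0 clk=1 w3=0 w4=1 w2=1 w0=1
t1.Δ1 w1=0 clk=0 w3=0 w4=1 w2=1 w0=1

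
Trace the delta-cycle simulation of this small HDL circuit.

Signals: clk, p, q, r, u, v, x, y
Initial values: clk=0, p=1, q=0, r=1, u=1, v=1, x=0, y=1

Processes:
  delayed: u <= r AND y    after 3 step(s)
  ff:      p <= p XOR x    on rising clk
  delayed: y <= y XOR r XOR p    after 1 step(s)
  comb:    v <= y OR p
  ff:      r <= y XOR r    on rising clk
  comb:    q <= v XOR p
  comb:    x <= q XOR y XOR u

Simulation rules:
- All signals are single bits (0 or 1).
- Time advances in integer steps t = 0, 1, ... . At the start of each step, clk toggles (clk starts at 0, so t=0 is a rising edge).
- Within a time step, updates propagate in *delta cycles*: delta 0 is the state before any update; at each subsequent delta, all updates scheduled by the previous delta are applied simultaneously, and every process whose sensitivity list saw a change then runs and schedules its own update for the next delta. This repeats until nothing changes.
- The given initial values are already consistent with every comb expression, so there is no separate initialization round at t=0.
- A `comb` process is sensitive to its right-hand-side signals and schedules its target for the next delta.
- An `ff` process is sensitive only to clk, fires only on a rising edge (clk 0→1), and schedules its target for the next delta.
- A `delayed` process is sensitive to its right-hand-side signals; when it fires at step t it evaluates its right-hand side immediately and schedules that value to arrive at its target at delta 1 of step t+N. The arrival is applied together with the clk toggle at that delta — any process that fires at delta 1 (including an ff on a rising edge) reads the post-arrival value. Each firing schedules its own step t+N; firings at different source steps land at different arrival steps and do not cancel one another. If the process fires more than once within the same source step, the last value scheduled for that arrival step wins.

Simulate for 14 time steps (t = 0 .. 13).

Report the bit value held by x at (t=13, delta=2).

1

t0.Δ0 y=1 v=1 p=1 clk=0 x=0 u=1 q=0 r=1
t0.Δ1 y=1 v=1 p=1 clk=1 x=0 u=1 q=0 r=1
t0.Δ2 y=1 v=1 p=1 clk=1 x=0 u=1 q=0 r=0
t1.Δ0 y=1 v=1 p=1 clk=1 x=0 u=1 q=0 r=0
t1.Δ1 y=0 v=1 p=1 clk=0 x=0 u=1 q=0 r=0
t1.Δ2 y=0 v=1 p=1 clk=0 x=1 u=1 q=0 r=0
t2.Δ0 y=0 v=1 p=1 clk=0 x=1 u=1 q=0 r=0
t2.Δ1 y=1 v=1 p=1 clk=1 x=1 u=1 q=0 r=0
t2.Δ2 y=1 v=1 p=0 clk=1 x=0 u=1 q=0 r=1
t2.Δ3 y=1 v=1 p=0 clk=1 x=0 u=1 q=1 r=1
t2.Δ4 y=1 v=1 p=0 clk=1 x=1 u=1 q=1 r=1
t3.Δ0 y=1 v=1 p=0 clk=1 x=1 u=1 q=1 r=1
t3.Δ1 y=0 v=1 p=0 clk=0 x=1 u=0 q=1 r=1
t3.Δ2 y=0 v=0 p=0 clk=0 x=1 u=0 q=1 r=1
t3.Δ3 y=0 v=0 p=0 clk=0 x=1 u=0 q=0 r=1
t3.Δ4 y=0 v=0 p=0 clk=0 x=0 u=0 q=0 r=1
t4.Δ0 y=0 v=0 p=0 clk=0 x=0 u=0 q=0 r=1
t4.Δ1 y=1 v=0 p=0 clk=1 x=0 u=0 q=0 r=1
t4.Δ2 y=1 v=1 p=0 clk=1 x=1 u=0 q=0 r=0
t4.Δ3 y=1 v=1 p=0 clk=1 x=1 u=0 q=1 r=0
t4.Δ4 y=1 v=1 p=0 clk=1 x=0 u=0 q=1 r=0
t5.Δ0 y=1 v=1 p=0 clk=1 x=0 u=0 q=1 r=0
t5.Δ1 y=1 v=1 p=0 clk=0 x=0 u=1 q=1 r=0
t5.Δ2 y=1 v=1 p=0 clk=0 x=1 u=1 q=1 r=0
t6.Δ0 y=1 v=1 p=0 clk=0 x=1 u=1 q=1 r=0
t6.Δ1 y=1 v=1 p=0 clk=1 x=1 u=0 q=1 r=0
t6.Δ2 y=1 v=1 p=1 clk=1 x=0 u=0 q=1 r=1
t6.Δ3 y=1 v=1 p=1 clk=1 x=0 u=0 q=0 r=1
t6.Δ4 y=1 v=1 p=1 clk=1 x=1 u=0 q=0 r=1
t7.Δ0 y=1 v=1 p=1 clk=1 x=1 u=0 q=0 r=1
t7.Δ1 y=1 v=1 p=1 clk=0 x=1 u=0 q=0 r=1
t8.Δ0 y=1 v=1 p=1 clk=0 x=1 u=0 q=0 r=1
t8.Δ1 y=1 v=1 p=1 clk=1 x=1 u=0 q=0 r=1
t8.Δ2 y=1 v=1 p=0 clk=1 x=1 u=0 q=0 r=0
t8.Δ3 y=1 v=1 p=0 clk=1 x=1 u=0 q=1 r=0
t8.Δ4 y=1 v=1 p=0 clk=1 x=0 u=0 q=1 r=0
t9.Δ0 y=1 v=1 p=0 clk=1 x=0 u=0 q=1 r=0
t9.Δ1 y=1 v=1 p=0 clk=0 x=0 u=1 q=1 r=0
t9.Δ2 y=1 v=1 p=0 clk=0 x=1 u=1 q=1 r=0
t10.Δ0 y=1 v=1 p=0 clk=0 x=1 u=1 q=1 r=0
t10.Δ1 y=1 v=1 p=0 clk=1 x=1 u=1 q=1 r=0
t10.Δ2 y=1 v=1 p=1 clk=1 x=1 u=1 q=1 r=1
t10.Δ3 y=1 v=1 p=1 clk=1 x=1 u=1 q=0 r=1
t10.Δ4 y=1 v=1 p=1 clk=1 x=0 u=1 q=0 r=1
t11.Δ0 y=1 v=1 p=1 clk=1 x=0 u=1 q=0 r=1
t11.Δ1 y=1 v=1 p=1 clk=0 x=0 u=0 q=0 r=1
t11.Δ2 y=1 v=1 p=1 clk=0 x=1 u=0 q=0 r=1
t12.Δ0 y=1 v=1 p=1 clk=0 x=1 u=0 q=0 r=1
t12.Δ1 y=1 v=1 p=1 clk=1 x=1 u=0 q=0 r=1
t12.Δ2 y=1 v=1 p=0 clk=1 x=1 u=0 q=0 r=0
t12.Δ3 y=1 v=1 p=0 clk=1 x=1 u=0 q=1 r=0
t12.Δ4 y=1 v=1 p=0 clk=1 x=0 u=0 q=1 r=0
t13.Δ0 y=1 v=1 p=0 clk=1 x=0 u=0 q=1 r=0
t13.Δ1 y=1 v=1 p=0 clk=0 x=0 u=1 q=1 r=0
t13.Δ2 y=1 v=1 p=0 clk=0 x=1 u=1 q=1 r=0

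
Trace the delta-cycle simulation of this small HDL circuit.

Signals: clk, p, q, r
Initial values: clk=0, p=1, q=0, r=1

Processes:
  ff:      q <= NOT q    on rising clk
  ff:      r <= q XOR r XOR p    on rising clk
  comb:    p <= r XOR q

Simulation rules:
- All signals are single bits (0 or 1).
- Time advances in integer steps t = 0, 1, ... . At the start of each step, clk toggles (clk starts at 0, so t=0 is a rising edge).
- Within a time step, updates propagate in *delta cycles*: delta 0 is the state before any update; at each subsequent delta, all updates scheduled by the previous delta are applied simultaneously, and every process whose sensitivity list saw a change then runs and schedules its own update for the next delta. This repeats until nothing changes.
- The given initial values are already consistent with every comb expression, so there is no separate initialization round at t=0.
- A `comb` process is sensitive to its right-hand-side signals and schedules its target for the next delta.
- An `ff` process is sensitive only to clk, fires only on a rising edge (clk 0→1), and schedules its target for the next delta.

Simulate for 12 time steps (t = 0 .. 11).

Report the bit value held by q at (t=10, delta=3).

0

t0.Δ0 r=1 clk=0 q=0 p=1
t0.Δ1 r=1 clk=1 q=0 p=1
t0.Δ2 r=0 clk=1 q=1 p=1
t1.Δ0 r=0 clk=1 q=1 p=1
t1.Δ1 r=0 clk=0 q=1 p=1
t2.Δ0 r=0 clk=0 q=1 p=1
t2.Δ1 r=0 clk=1 q=1 p=1
t2.Δ2 r=0 clk=1 q=0 p=1
t2.Δ3 r=0 clk=1 q=0 p=0
t3.Δ0 r=0 clk=1 q=0 p=0
t3.Δ1 r=0 clk=0 q=0 p=0
t4.Δ0 r=0 clk=0 q=0 p=0
t4.Δ1 r=0 clk=1 q=0 p=0
t4.Δ2 r=0 clk=1 q=1 p=0
t4.Δ3 r=0 clk=1 q=1 p=1
t5.Δ0 r=0 clk=1 q=1 p=1
t5.Δ1 r=0 clk=0 q=1 p=1
t6.Δ0 r=0 clk=0 q=1 p=1
t6.Δ1 r=0 clk=1 q=1 p=1
t6.Δ2 r=0 clk=1 q=0 p=1
t6.Δ3 r=0 clk=1 q=0 p=0
t7.Δ0 r=0 clk=1 q=0 p=0
t7.Δ1 r=0 clk=0 q=0 p=0
t8.Δ0 r=0 clk=0 q=0 p=0
t8.Δ1 r=0 clk=1 q=0 p=0
t8.Δ2 r=0 clk=1 q=1 p=0
t8.Δ3 r=0 clk=1 q=1 p=1
t9.Δ0 r=0 clk=1 q=1 p=1
t9.Δ1 r=0 clk=0 q=1 p=1
t10.Δ0 r=0 clk=0 q=1 p=1
t10.Δ1 r=0 clk=1 q=1 p=1
t10.Δ2 r=0 clk=1 q=0 p=1
t10.Δ3 r=0 clk=1 q=0 p=0
t11.Δ0 r=0 clk=1 q=0 p=0
t11.Δ1 r=0 clk=0 q=0 p=0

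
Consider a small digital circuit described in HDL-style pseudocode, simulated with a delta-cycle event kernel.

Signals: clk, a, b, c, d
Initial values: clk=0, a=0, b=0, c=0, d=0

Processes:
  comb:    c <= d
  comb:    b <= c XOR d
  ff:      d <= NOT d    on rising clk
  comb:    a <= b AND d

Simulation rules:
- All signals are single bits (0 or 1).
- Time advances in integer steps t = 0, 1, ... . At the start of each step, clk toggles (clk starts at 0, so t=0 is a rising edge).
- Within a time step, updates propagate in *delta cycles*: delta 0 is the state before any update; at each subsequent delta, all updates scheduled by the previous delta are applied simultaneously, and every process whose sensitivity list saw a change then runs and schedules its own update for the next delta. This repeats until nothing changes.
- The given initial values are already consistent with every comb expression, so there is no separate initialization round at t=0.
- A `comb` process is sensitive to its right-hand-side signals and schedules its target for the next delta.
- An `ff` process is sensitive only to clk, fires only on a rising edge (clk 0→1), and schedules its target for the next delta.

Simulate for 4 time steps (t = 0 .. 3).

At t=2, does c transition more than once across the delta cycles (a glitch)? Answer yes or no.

no

t0.Δ0 d=0 c=0 b=0 clk=0 a=0
t0.Δ1 d=0 c=0 b=0 clk=1 a=0
t0.Δ2 d=1 c=0 b=0 clk=1 a=0
t0.Δ3 d=1 c=1 b=1 clk=1 a=0
t0.Δ4 d=1 c=1 b=0 clk=1 a=1
t0.Δ5 d=1 c=1 b=0 clk=1 a=0
t1.Δ0 d=1 c=1 b=0 clk=1 a=0
t1.Δ1 d=1 c=1 b=0 clk=0 a=0
t2.Δ0 d=1 c=1 b=0 clk=0 a=0
t2.Δ1 d=1 c=1 b=0 clk=1 a=0
t2.Δ2 d=0 c=1 b=0 clk=1 a=0
t2.Δ3 d=0 c=0 b=1 clk=1 a=0
t2.Δ4 d=0 c=0 b=0 clk=1 a=0
t3.Δ0 d=0 c=0 b=0 clk=1 a=0
t3.Δ1 d=0 c=0 b=0 clk=0 a=0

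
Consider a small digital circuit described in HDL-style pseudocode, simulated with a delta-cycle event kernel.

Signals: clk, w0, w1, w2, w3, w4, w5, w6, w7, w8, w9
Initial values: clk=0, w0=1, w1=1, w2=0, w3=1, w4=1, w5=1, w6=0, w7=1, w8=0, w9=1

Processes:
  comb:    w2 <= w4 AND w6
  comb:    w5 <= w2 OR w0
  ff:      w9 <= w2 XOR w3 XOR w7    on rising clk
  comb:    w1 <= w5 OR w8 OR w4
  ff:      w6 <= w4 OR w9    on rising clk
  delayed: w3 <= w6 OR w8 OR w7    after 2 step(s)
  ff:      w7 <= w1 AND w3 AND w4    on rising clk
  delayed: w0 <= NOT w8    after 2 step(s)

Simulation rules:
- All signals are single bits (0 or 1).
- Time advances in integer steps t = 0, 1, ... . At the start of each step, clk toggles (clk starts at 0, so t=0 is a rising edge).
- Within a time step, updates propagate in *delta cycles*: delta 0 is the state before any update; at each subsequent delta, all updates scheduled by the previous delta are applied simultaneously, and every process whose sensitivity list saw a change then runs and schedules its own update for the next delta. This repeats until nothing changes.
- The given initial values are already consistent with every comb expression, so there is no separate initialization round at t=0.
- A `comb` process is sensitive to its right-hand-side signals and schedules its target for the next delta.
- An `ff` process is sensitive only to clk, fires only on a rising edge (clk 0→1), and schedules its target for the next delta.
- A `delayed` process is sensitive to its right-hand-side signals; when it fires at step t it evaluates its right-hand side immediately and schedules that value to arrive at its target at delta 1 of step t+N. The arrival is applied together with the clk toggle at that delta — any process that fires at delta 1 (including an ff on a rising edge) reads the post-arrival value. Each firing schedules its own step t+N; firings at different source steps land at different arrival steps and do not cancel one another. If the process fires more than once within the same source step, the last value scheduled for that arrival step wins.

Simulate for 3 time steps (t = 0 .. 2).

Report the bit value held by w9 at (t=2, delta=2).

1

[bits: w4,w5,w0,w8,w3,w7,w2,clk,w1,w9,w6]
t=0: Δ0=11101100110 Δ1=11101101110 Δ2=11101101101 Δ3=11101111101 | 3Δ
t=1: Δ0=11101111101 Δ1=11101110101 | 1Δ
t=2: Δ0=11101110101 Δ1=11101111101 Δ2=11101111111 | 2Δ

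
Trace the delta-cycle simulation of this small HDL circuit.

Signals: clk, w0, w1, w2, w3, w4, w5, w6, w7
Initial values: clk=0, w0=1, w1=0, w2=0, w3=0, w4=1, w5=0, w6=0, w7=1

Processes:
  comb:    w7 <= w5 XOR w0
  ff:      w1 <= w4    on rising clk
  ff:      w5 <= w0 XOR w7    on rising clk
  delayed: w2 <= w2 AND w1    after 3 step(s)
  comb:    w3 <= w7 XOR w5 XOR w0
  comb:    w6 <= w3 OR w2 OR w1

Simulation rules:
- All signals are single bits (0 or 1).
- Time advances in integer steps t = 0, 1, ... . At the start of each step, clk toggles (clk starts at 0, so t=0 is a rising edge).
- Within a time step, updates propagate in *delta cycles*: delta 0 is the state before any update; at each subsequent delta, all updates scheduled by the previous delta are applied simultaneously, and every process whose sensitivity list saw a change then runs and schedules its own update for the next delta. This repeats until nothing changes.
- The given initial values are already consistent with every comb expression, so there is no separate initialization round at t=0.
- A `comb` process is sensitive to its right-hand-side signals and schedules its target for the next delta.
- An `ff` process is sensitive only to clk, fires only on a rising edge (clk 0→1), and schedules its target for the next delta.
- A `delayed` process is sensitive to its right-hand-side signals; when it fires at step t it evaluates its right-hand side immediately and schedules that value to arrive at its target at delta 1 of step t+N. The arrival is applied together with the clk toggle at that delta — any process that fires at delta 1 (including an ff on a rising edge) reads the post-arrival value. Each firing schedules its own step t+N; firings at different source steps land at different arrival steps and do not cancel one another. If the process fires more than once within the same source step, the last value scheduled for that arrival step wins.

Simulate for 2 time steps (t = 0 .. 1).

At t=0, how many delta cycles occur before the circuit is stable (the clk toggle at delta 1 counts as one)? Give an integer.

3

t=0 Δ0: w0=1 w4=1 w1=0 w7=1 clk=0 w5=0 w6=0 w2=0 w3=0
  Δ1: clk:0→1
  Δ2: w1:0→1
  Δ3: w6:0→1
  (3Δ to stable)
t=1 Δ0: w0=1 w4=1 w1=1 w7=1 clk=1 w5=0 w6=1 w2=0 w3=0
  Δ1: clk:1→0
  (1Δ to stable)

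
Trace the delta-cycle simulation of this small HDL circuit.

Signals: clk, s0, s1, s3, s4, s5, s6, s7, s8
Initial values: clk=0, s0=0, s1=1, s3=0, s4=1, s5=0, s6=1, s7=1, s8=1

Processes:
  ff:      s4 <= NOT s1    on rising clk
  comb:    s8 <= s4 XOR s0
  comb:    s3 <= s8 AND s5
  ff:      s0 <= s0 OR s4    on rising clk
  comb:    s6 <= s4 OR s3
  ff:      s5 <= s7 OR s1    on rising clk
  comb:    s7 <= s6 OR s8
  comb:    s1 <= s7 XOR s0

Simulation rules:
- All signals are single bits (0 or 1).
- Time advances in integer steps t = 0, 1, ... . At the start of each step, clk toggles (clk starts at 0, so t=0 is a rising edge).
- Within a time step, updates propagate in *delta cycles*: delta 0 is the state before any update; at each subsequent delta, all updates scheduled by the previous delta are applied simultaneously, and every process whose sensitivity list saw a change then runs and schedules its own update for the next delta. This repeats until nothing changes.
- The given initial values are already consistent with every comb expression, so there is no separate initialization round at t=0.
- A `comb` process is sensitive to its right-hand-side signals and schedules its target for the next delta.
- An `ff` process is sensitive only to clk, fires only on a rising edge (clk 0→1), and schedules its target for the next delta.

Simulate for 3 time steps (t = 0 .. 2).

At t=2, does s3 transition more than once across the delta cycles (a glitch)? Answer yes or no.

no

[bits: s3,s0,s4,s6,s8,s1,s7,clk,s5]
t=0: Δ0=001111100 Δ1=001111110 Δ2=010111111 Δ3=110010111 Δ4=110110111 | 4Δ
t=1: Δ0=110110111 Δ1=110110101 | 1Δ
t=2: Δ0=110110101 Δ1=110110111 Δ2=111110111 Δ3=111100111 Δ4=011100111 | 4Δ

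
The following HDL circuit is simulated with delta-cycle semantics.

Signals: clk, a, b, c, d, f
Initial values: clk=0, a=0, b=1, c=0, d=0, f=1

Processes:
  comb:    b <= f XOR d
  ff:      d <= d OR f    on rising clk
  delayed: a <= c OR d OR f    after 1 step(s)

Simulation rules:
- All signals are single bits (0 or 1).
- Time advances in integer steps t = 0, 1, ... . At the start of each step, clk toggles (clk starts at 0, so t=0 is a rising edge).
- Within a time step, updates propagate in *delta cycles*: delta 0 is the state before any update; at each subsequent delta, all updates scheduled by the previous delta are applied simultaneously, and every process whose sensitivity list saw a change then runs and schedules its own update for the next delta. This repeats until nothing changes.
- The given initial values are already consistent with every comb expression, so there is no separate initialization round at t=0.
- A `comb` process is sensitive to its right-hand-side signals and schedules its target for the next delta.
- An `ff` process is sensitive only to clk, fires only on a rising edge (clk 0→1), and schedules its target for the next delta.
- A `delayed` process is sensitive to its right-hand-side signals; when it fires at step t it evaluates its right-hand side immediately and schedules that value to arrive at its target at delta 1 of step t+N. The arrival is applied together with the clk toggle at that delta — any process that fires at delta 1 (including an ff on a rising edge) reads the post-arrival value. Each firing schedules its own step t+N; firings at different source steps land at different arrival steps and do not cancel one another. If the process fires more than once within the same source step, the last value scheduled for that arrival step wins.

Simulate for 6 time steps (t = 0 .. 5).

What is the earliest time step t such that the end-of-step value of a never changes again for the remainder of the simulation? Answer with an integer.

t=0 Δ0: c=0 clk=0 a=0 b=1 d=0 f=1
  Δ1: clk:0→1
  Δ2: d:0→1
  Δ3: b:1→0
  (3Δ to stable)
t=1 Δ0: c=0 clk=1 a=0 b=0 d=1 f=1
  Δ1: clk:1→0, a:0→1
  (1Δ to stable)
t=2 Δ0: c=0 clk=0 a=1 b=0 d=1 f=1
  Δ1: clk:0→1
  (1Δ to stable)
t=3 Δ0: c=0 clk=1 a=1 b=0 d=1 f=1
  Δ1: clk:1→0
  (1Δ to stable)
t=4 Δ0: c=0 clk=0 a=1 b=0 d=1 f=1
  Δ1: clk:0→1
  (1Δ to stable)
t=5 Δ0: c=0 clk=1 a=1 b=0 d=1 f=1
  Δ1: clk:1→0
  (1Δ to stable)

1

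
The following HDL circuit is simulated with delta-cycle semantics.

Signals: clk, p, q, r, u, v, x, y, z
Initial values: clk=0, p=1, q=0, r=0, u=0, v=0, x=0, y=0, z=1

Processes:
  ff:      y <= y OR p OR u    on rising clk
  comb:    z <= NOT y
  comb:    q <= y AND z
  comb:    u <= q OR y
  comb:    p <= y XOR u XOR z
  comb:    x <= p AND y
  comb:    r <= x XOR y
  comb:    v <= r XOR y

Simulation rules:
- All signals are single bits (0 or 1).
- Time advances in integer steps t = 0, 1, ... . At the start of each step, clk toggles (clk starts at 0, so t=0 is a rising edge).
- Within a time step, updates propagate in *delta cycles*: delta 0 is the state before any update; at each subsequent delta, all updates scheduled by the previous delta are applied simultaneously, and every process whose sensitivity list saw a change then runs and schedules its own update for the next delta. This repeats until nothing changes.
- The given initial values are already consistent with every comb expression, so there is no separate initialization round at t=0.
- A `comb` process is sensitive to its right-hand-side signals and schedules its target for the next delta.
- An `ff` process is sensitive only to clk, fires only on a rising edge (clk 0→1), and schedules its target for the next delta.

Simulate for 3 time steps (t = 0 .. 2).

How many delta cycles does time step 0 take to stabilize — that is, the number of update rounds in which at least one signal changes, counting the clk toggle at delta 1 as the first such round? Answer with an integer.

t=0 Δ0: q=0 u=0 r=0 y=0 clk=0 z=1 x=0 v=0 p=1
  Δ1: clk:0→1
  Δ2: y:0→1
  Δ3: q:0→1, u:0→1, r:0→1, z:1→0, x:0→1, v:0→1, p:1→0
  Δ4: q:1→0, r:1→0, x:1→0, v:1→0
  Δ5: r:0→1, v:0→1
  Δ6: v:1→0
  (6Δ to stable)
t=1 Δ0: q=0 u=1 r=1 y=1 clk=1 z=0 x=0 v=0 p=0
  Δ1: clk:1→0
  (1Δ to stable)
t=2 Δ0: q=0 u=1 r=1 y=1 clk=0 z=0 x=0 v=0 p=0
  Δ1: clk:0→1
  (1Δ to stable)

6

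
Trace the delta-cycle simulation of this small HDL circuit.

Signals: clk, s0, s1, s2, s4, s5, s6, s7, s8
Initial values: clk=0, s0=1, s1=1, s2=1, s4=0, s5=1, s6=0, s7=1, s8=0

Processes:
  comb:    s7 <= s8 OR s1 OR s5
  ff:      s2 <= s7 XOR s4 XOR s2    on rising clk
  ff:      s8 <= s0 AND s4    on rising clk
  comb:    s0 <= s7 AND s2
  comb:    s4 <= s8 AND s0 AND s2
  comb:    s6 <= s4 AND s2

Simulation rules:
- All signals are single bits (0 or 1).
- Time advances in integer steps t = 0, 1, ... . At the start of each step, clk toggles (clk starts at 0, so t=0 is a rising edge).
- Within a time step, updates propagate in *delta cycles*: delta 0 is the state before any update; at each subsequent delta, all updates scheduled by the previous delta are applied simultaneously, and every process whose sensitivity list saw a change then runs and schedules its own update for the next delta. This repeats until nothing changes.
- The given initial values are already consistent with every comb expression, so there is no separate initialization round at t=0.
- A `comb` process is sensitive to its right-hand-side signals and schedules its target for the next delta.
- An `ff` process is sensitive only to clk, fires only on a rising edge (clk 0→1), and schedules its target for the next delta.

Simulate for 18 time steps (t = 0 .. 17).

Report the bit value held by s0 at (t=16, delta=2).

t=0 Δ0: s1=1 s0=1 s5=1 s7=1 s8=0 s2=1 s4=0 clk=0 s6=0
  Δ1: clk:0→1
  Δ2: s2:1→0
  Δ3: s0:1→0
  (3Δ to stable)
t=1 Δ0: s1=1 s0=0 s5=1 s7=1 s8=0 s2=0 s4=0 clk=1 s6=0
  Δ1: clk:1→0
  (1Δ to stable)
t=2 Δ0: s1=1 s0=0 s5=1 s7=1 s8=0 s2=0 s4=0 clk=0 s6=0
  Δ1: clk:0→1
  Δ2: s2:0→1
  Δ3: s0:0→1
  (3Δ to stable)
t=3 Δ0: s1=1 s0=1 s5=1 s7=1 s8=0 s2=1 s4=0 clk=1 s6=0
  Δ1: clk:1→0
  (1Δ to stable)
t=4 Δ0: s1=1 s0=1 s5=1 s7=1 s8=0 s2=1 s4=0 clk=0 s6=0
  Δ1: clk:0→1
  Δ2: s2:1→0
  Δ3: s0:1→0
  (3Δ to stable)
t=5 Δ0: s1=1 s0=0 s5=1 s7=1 s8=0 s2=0 s4=0 clk=1 s6=0
  Δ1: clk:1→0
  (1Δ to stable)
t=6 Δ0: s1=1 s0=0 s5=1 s7=1 s8=0 s2=0 s4=0 clk=0 s6=0
  Δ1: clk:0→1
  Δ2: s2:0→1
  Δ3: s0:0→1
  (3Δ to stable)
t=7 Δ0: s1=1 s0=1 s5=1 s7=1 s8=0 s2=1 s4=0 clk=1 s6=0
  Δ1: clk:1→0
  (1Δ to stable)
t=8 Δ0: s1=1 s0=1 s5=1 s7=1 s8=0 s2=1 s4=0 clk=0 s6=0
  Δ1: clk:0→1
  Δ2: s2:1→0
  Δ3: s0:1→0
  (3Δ to stable)
t=9 Δ0: s1=1 s0=0 s5=1 s7=1 s8=0 s2=0 s4=0 clk=1 s6=0
  Δ1: clk:1→0
  (1Δ to stable)
t=10 Δ0: s1=1 s0=0 s5=1 s7=1 s8=0 s2=0 s4=0 clk=0 s6=0
  Δ1: clk:0→1
  Δ2: s2:0→1
  Δ3: s0:0→1
  (3Δ to stable)
t=11 Δ0: s1=1 s0=1 s5=1 s7=1 s8=0 s2=1 s4=0 clk=1 s6=0
  Δ1: clk:1→0
  (1Δ to stable)
t=12 Δ0: s1=1 s0=1 s5=1 s7=1 s8=0 s2=1 s4=0 clk=0 s6=0
  Δ1: clk:0→1
  Δ2: s2:1→0
  Δ3: s0:1→0
  (3Δ to stable)
t=13 Δ0: s1=1 s0=0 s5=1 s7=1 s8=0 s2=0 s4=0 clk=1 s6=0
  Δ1: clk:1→0
  (1Δ to stable)
t=14 Δ0: s1=1 s0=0 s5=1 s7=1 s8=0 s2=0 s4=0 clk=0 s6=0
  Δ1: clk:0→1
  Δ2: s2:0→1
  Δ3: s0:0→1
  (3Δ to stable)
t=15 Δ0: s1=1 s0=1 s5=1 s7=1 s8=0 s2=1 s4=0 clk=1 s6=0
  Δ1: clk:1→0
  (1Δ to stable)
t=16 Δ0: s1=1 s0=1 s5=1 s7=1 s8=0 s2=1 s4=0 clk=0 s6=0
  Δ1: clk:0→1
  Δ2: s2:1→0
  Δ3: s0:1→0
  (3Δ to stable)
t=17 Δ0: s1=1 s0=0 s5=1 s7=1 s8=0 s2=0 s4=0 clk=1 s6=0
  Δ1: clk:1→0
  (1Δ to stable)

1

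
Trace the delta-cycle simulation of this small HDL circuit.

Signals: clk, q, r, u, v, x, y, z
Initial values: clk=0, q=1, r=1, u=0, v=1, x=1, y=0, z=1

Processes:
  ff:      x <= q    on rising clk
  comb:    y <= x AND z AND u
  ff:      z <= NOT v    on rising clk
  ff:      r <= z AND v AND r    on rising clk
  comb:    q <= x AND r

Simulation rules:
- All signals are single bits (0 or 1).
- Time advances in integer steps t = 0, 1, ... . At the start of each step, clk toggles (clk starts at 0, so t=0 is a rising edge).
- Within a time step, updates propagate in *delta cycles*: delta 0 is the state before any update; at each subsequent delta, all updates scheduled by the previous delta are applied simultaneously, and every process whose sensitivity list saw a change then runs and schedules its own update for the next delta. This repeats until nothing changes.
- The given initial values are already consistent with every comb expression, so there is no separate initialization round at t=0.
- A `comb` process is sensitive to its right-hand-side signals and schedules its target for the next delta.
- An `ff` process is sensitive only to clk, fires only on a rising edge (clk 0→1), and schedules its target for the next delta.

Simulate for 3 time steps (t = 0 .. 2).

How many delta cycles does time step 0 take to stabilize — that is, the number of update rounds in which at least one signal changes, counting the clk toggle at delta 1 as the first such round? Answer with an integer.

2

t0.Δ0 r=1 z=1 x=1 u=0 q=1 y=0 clk=0 v=1
t0.Δ1 r=1 z=1 x=1 u=0 q=1 y=0 clk=1 v=1
t0.Δ2 r=1 z=0 x=1 u=0 q=1 y=0 clk=1 v=1
t1.Δ0 r=1 z=0 x=1 u=0 q=1 y=0 clk=1 v=1
t1.Δ1 r=1 z=0 x=1 u=0 q=1 y=0 clk=0 v=1
t2.Δ0 r=1 z=0 x=1 u=0 q=1 y=0 clk=0 v=1
t2.Δ1 r=1 z=0 x=1 u=0 q=1 y=0 clk=1 v=1
t2.Δ2 r=0 z=0 x=1 u=0 q=1 y=0 clk=1 v=1
t2.Δ3 r=0 z=0 x=1 u=0 q=0 y=0 clk=1 v=1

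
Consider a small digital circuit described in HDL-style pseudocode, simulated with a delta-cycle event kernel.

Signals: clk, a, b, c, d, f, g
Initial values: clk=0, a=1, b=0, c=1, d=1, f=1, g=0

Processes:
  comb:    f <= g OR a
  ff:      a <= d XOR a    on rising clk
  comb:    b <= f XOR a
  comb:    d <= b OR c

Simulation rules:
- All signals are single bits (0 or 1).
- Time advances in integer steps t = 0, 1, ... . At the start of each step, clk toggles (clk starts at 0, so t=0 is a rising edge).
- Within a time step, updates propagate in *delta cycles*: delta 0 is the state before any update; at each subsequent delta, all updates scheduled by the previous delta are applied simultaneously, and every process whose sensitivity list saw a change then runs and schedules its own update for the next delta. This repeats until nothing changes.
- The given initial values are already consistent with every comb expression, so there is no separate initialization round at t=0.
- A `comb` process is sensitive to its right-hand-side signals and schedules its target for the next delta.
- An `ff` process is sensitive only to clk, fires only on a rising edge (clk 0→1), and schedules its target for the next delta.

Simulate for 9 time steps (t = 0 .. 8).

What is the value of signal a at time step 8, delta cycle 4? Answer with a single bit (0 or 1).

0

t=0 Δ0: d=1 c=1 b=0 f=1 clk=0 g=0 a=1
  Δ1: clk:0→1
  Δ2: a:1→0
  Δ3: b:0→1, f:1→0
  Δ4: b:1→0
  (4Δ to stable)
t=1 Δ0: d=1 c=1 b=0 f=0 clk=1 g=0 a=0
  Δ1: clk:1→0
  (1Δ to stable)
t=2 Δ0: d=1 c=1 b=0 f=0 clk=0 g=0 a=0
  Δ1: clk:0→1
  Δ2: a:0→1
  Δ3: b:0→1, f:0→1
  Δ4: b:1→0
  (4Δ to stable)
t=3 Δ0: d=1 c=1 b=0 f=1 clk=1 g=0 a=1
  Δ1: clk:1→0
  (1Δ to stable)
t=4 Δ0: d=1 c=1 b=0 f=1 clk=0 g=0 a=1
  Δ1: clk:0→1
  Δ2: a:1→0
  Δ3: b:0→1, f:1→0
  Δ4: b:1→0
  (4Δ to stable)
t=5 Δ0: d=1 c=1 b=0 f=0 clk=1 g=0 a=0
  Δ1: clk:1→0
  (1Δ to stable)
t=6 Δ0: d=1 c=1 b=0 f=0 clk=0 g=0 a=0
  Δ1: clk:0→1
  Δ2: a:0→1
  Δ3: b:0→1, f:0→1
  Δ4: b:1→0
  (4Δ to stable)
t=7 Δ0: d=1 c=1 b=0 f=1 clk=1 g=0 a=1
  Δ1: clk:1→0
  (1Δ to stable)
t=8 Δ0: d=1 c=1 b=0 f=1 clk=0 g=0 a=1
  Δ1: clk:0→1
  Δ2: a:1→0
  Δ3: b:0→1, f:1→0
  Δ4: b:1→0
  (4Δ to stable)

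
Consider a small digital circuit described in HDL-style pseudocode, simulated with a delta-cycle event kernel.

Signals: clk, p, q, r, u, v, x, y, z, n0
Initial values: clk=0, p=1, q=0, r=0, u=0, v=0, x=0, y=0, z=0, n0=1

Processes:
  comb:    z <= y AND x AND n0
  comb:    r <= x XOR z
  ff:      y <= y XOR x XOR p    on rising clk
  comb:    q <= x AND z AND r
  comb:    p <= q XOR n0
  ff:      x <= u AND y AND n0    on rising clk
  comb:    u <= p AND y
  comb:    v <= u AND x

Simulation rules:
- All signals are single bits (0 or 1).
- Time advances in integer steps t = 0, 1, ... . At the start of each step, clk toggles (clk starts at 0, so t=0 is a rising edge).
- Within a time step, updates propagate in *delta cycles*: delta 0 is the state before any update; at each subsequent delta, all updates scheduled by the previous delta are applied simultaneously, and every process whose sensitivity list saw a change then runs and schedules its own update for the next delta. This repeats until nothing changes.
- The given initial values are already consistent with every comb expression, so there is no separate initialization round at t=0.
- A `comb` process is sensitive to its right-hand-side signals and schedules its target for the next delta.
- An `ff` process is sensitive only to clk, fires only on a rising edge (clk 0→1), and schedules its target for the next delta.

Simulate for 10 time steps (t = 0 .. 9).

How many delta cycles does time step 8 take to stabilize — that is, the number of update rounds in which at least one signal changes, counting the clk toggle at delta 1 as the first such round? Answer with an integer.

4

[bits: y,r,v,q,u,n0,x,z,clk,p]
t=0: Δ0=0000010001 Δ1=0000010011 Δ2=1000010011 Δ3=1000110011 | 3Δ
t=1: Δ0=1000110011 Δ1=1000110001 | 1Δ
t=2: Δ0=1000110001 Δ1=1000110011 Δ2=0000111011 Δ3=0110011011 Δ4=0100011011 | 4Δ
t=3: Δ0=0100011011 Δ1=0100011001 | 1Δ
t=4: Δ0=0100011001 Δ1=0100011011 Δ2=0100010011 Δ3=0000010011 | 3Δ
t=5: Δ0=0000010011 Δ1=0000010001 | 1Δ
t=6: Δ0=0000010001 Δ1=0000010011 Δ2=1000010011 Δ3=1000110011 | 3Δ
t=7: Δ0=1000110011 Δ1=1000110001 | 1Δ
t=8: Δ0=1000110001 Δ1=1000110011 Δ2=0000111011 Δ3=0110011011 Δ4=0100011011 | 4Δ
t=9: Δ0=0100011011 Δ1=0100011001 | 1Δ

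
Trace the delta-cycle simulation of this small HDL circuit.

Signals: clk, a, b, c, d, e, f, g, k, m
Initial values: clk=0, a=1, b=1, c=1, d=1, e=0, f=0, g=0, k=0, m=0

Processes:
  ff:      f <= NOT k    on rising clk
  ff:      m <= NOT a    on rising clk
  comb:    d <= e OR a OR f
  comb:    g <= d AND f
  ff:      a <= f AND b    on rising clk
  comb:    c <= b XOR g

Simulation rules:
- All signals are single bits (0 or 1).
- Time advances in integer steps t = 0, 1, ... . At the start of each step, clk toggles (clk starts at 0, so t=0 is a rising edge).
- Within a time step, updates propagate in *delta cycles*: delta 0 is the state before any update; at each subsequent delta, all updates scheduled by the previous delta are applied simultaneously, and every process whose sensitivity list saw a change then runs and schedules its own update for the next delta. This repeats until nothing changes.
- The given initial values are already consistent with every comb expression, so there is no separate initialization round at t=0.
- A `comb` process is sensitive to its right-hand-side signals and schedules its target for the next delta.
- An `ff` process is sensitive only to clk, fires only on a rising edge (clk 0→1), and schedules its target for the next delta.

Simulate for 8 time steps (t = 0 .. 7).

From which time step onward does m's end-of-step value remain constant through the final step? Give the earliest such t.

4

t=0 Δ0: m=0 g=0 a=1 b=1 k=0 e=0 d=1 c=1 clk=0 f=0
  Δ1: clk:0→1
  Δ2: a:1→0, f:0→1
  Δ3: g:0→1
  Δ4: c:1→0
  (4Δ to stable)
t=1 Δ0: m=0 g=1 a=0 b=1 k=0 e=0 d=1 c=0 clk=1 f=1
  Δ1: clk:1→0
  (1Δ to stable)
t=2 Δ0: m=0 g=1 a=0 b=1 k=0 e=0 d=1 c=0 clk=0 f=1
  Δ1: clk:0→1
  Δ2: m:0→1, a:0→1
  (2Δ to stable)
t=3 Δ0: m=1 g=1 a=1 b=1 k=0 e=0 d=1 c=0 clk=1 f=1
  Δ1: clk:1→0
  (1Δ to stable)
t=4 Δ0: m=1 g=1 a=1 b=1 k=0 e=0 d=1 c=0 clk=0 f=1
  Δ1: clk:0→1
  Δ2: m:1→0
  (2Δ to stable)
t=5 Δ0: m=0 g=1 a=1 b=1 k=0 e=0 d=1 c=0 clk=1 f=1
  Δ1: clk:1→0
  (1Δ to stable)
t=6 Δ0: m=0 g=1 a=1 b=1 k=0 e=0 d=1 c=0 clk=0 f=1
  Δ1: clk:0→1
  (1Δ to stable)
t=7 Δ0: m=0 g=1 a=1 b=1 k=0 e=0 d=1 c=0 clk=1 f=1
  Δ1: clk:1→0
  (1Δ to stable)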